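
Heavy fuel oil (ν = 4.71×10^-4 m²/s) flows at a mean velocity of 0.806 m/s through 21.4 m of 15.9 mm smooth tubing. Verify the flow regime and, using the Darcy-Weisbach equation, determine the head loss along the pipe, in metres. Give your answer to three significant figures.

Re = VD/ν = 0.806·0.01590/4.71×10^-4 = 27.2 → laminar (Re < 2300)
f = 64/Re = 2.352
h_f = f(L/D)V²/(2g) = 2.352·(21.4/0.01590)·0.806²/(2·9.81) = 104.8 m

h_f ≈ 105 m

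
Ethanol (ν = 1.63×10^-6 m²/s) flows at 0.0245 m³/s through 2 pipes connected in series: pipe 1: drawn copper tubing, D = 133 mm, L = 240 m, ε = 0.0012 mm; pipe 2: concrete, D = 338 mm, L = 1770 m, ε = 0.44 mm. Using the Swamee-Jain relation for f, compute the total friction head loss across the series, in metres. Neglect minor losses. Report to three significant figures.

H ≈ 5.25 m

Pipe 1: V = 1.763 m/s, Re = 1.44×10^5, ε/D = 9.02×10^-6, f = 0.01665, h_1 = f(L/D)V²/2g = 4.761 m
Pipe 2: V = 0.2731 m/s, Re = 5.66×10^4, ε/D = 0.00130, f = 0.02466, h_2 = f(L/D)V²/2g = 0.4907 m
Series → Q common, losses add: H = Σh = 5.252 m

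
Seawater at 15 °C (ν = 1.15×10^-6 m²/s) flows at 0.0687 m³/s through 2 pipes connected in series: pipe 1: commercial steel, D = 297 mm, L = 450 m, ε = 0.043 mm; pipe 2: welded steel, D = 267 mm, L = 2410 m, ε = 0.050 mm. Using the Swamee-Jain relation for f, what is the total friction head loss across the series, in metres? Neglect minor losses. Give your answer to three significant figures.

H ≈ 12.5 m

Pipe 1: V = 0.9916 m/s, Re = 2.56×10^5, ε/D = 1.45×10^-4, f = 0.01617, h_1 = f(L/D)V²/2g = 1.228 m
Pipe 2: V = 1.227 m/s, Re = 2.85×10^5, ε/D = 1.87×10^-4, f = 0.01630, h_2 = f(L/D)V²/2g = 11.29 m
Series → Q common, losses add: H = Σh = 12.52 m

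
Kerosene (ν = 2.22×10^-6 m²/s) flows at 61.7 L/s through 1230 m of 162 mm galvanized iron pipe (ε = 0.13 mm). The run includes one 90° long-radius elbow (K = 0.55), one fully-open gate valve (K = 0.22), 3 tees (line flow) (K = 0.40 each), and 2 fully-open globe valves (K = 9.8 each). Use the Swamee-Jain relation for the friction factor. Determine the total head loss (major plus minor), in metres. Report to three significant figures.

V = 4Q/(πD²) = 2.993 m/s; V²/2g = 0.4567 m
Re = 2.18×10^5, ε/D = 8.02×10^-4 → f = 0.02025 (Swamee-Jain)
Major: h_f = f(L/D)·V²/2g = 0.02025·7593·0.4567 = 70.23 m
Minor: ΣK = 21.6; h_m = ΣK·V²/2g = 9.851 m
Total H_L = 70.23 + 9.851 = 80.08 m

H_L ≈ 80.1 m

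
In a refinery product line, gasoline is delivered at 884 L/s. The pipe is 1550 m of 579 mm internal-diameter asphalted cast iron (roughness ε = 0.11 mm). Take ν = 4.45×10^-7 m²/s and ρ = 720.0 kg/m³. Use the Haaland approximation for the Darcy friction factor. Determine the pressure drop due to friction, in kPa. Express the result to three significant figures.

V = 4Q/(πD²) = 4·0.884/(π·0.579²) = 3.357 m/s
Re = VD/ν = 3.357·0.579/4.45×10^-7 = 4.37×10^6 → turbulent
ε/D = 0.11/579 = 1.90×10^-4
Haaland: f = 0.01383
h_f = f(L/D)V²/(2g) = 0.01383·(1550/0.579)·3.357²/(2·9.81) = 21.28 m
Δp = ρg·h_f = 720.0·9.81·21.28 = 150.3 kPa

Δp ≈ 150 kPa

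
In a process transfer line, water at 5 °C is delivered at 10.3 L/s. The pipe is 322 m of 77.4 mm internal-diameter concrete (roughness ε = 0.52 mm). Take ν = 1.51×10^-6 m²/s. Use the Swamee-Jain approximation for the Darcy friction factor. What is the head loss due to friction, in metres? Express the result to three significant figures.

h_f ≈ 34.8 m

V = 4Q/(πD²) = 4·0.0103/(π·0.0774²) = 2.189 m/s
Re = VD/ν = 2.189·0.0774/1.51×10^-6 = 1.12×10^5 → turbulent
ε/D = 0.52/77.4 = 0.00672
Swamee-Jain: f = 0.03421
h_f = f(L/D)V²/(2g) = 0.03421·(322/0.0774)·2.189²/(2·9.81) = 34.76 m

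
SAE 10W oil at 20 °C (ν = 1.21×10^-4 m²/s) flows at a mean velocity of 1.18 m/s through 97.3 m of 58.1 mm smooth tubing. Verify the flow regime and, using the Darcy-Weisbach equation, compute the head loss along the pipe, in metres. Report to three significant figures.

h_f ≈ 13.4 m

Re = VD/ν = 1.18·0.05810/1.21×10^-4 = 567 → laminar (Re < 2300)
f = 64/Re = 0.1130
h_f = f(L/D)V²/(2g) = 0.1130·(97.3/0.05810)·1.18²/(2·9.81) = 13.42 m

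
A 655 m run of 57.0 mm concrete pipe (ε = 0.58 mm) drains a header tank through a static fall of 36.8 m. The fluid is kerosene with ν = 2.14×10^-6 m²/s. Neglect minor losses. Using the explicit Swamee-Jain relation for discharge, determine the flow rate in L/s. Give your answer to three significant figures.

Swamee-Jain (Type II): Q = -0.965·√(gD⁵h_f/L)·ln[ε/(3.7D) + √(3.17ν²L/(gD³h_f))]
√(gD⁵h_f/L) = √(9.81·0.0570⁵·36.8/655) = 5.759×10^-4
ε/(3.7D) = 0.00275; √(3.17ν²L/(gD³h_f)) = 3.77×10^-4
Q = -0.965·5.759×10^-4·ln(0.003127) = 0.003205 m³/s
Check: V = 1.26 m/s, Re = 3.35×10^4, f = 0.04032, h_f = 37.3 m ≈ 36.8 m ✓

Q ≈ 3.21 L/s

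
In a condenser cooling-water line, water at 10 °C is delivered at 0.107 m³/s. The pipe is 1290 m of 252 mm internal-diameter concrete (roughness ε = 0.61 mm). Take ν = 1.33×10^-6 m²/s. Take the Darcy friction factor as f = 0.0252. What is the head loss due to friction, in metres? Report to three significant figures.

V = 4Q/(πD²) = 4·0.107/(π·0.252²) = 2.145 m/s
h_f = f(L/D)V²/(2g) = 0.02520·(1290/0.252)·2.145²/(2·9.81) = 30.26 m

h_f ≈ 30.3 m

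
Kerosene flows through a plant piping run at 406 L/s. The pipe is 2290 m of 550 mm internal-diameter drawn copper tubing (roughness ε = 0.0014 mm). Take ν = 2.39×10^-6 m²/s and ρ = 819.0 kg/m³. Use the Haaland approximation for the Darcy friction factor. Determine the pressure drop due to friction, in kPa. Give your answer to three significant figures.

V = 4Q/(πD²) = 4·0.406/(π·0.550²) = 1.709 m/s
Re = VD/ν = 1.709·0.550/2.39×10^-6 = 3.93×10^5 → turbulent
ε/D = 0.0014/550 = 2.55×10^-6
Haaland: f = 0.01367
h_f = f(L/D)V²/(2g) = 0.01367·(2290/0.550)·1.709²/(2·9.81) = 8.469 m
Δp = ρg·h_f = 819.0·9.81·8.469 = 68.05 kPa

Δp ≈ 68.0 kPa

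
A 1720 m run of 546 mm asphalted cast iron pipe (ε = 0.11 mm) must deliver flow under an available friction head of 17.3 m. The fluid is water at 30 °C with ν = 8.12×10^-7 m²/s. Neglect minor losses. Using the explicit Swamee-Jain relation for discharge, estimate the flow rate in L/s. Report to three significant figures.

Q ≈ 643 L/s

Swamee-Jain (Type II): Q = -0.965·√(gD⁵h_f/L)·ln[ε/(3.7D) + √(3.17ν²L/(gD³h_f))]
√(gD⁵h_f/L) = √(9.81·0.546⁵·17.3/1720) = 0.06920
ε/(3.7D) = 5.45×10^-5; √(3.17ν²L/(gD³h_f)) = 1.14×10^-5
Q = -0.965·0.06920·ln(6.586×10^-5) = 0.6429 m³/s
Check: V = 2.75 m/s, Re = 1.85×10^6, f = 0.01438, h_f = 17.4 m ≈ 17.3 m ✓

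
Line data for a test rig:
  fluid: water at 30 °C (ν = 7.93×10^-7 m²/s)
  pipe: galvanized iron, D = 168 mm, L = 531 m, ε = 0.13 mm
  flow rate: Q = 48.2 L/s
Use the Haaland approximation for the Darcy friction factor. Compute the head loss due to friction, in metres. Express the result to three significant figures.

V = 4Q/(πD²) = 4·0.0482/(π·0.168²) = 2.174 m/s
Re = VD/ν = 2.174·0.168/7.93×10^-7 = 4.61×10^5 → turbulent
ε/D = 0.13/168 = 7.74×10^-4
Haaland: f = 0.01918
h_f = f(L/D)V²/(2g) = 0.01918·(531/0.168)·2.174²/(2·9.81) = 14.61 m

h_f ≈ 14.6 m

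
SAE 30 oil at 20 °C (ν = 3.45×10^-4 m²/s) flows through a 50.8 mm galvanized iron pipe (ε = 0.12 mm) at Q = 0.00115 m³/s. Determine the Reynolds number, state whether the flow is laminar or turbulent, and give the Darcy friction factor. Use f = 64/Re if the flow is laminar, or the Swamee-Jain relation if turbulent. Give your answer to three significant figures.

Re ≈ 83.5; laminar; f = 64/Re ≈ 0.766

V = 4Q/(πD²) = 0.5674 m/s
Re = VD/ν = 0.5674·0.0508/3.45×10^-4 = 83.5
Re < 2300 → laminar → f = 64/Re = 0.7660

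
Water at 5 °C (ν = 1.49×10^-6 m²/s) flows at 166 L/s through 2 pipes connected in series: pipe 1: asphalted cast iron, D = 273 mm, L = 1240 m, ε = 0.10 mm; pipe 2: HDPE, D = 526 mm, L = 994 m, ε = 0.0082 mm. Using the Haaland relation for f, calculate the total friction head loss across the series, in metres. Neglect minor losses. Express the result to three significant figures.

H ≈ 31.8 m

Pipe 1: V = 2.836 m/s, Re = 5.20×10^5, ε/D = 3.66×10^-4, f = 0.01663, h_1 = f(L/D)V²/2g = 30.96 m
Pipe 2: V = 0.7639 m/s, Re = 2.70×10^5, ε/D = 1.56×10^-5, f = 0.01475, h_2 = f(L/D)V²/2g = 0.8292 m
Series → Q common, losses add: H = Σh = 31.79 m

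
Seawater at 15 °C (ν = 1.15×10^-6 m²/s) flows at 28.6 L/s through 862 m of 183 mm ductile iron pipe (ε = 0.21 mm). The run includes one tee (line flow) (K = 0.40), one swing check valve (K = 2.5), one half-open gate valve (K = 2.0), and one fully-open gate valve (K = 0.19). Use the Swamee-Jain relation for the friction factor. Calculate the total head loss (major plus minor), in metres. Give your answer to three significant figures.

H_L ≈ 6.53 m

V = 4Q/(πD²) = 1.087 m/s; V²/2g = 0.06026 m
Re = 1.73×10^5, ε/D = 0.00115 → f = 0.02194 (Swamee-Jain)
Major: h_f = f(L/D)·V²/2g = 0.02194·4710·0.06026 = 6.227 m
Minor: ΣK = 5.09; h_m = ΣK·V²/2g = 0.3067 m
Total H_L = 6.227 + 0.3067 = 6.534 m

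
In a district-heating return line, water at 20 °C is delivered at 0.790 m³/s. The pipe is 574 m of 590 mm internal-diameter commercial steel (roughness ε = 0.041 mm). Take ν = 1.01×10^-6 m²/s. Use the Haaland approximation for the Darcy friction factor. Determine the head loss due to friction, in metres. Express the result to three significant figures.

h_f ≈ 5.09 m

V = 4Q/(πD²) = 4·0.790/(π·0.590²) = 2.890 m/s
Re = VD/ν = 2.890·0.590/1.01×10^-6 = 1.69×10^6 → turbulent
ε/D = 0.041/590 = 6.95×10^-5
Haaland: f = 0.01229
h_f = f(L/D)V²/(2g) = 0.01229·(574/0.590)·2.890²/(2·9.81) = 5.090 m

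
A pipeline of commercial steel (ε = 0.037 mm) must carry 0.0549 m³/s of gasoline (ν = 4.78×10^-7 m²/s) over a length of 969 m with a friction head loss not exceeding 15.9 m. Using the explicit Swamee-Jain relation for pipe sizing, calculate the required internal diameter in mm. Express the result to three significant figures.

D ≈ 189 mm

Swamee-Jain (Type III): D = 0.66·[ε^1.25·(LQ²/(gh_f))^4.75 + ν·Q^9.4·(L/(gh_f))^5.2]^0.04
LQ²/(gh_f) = 0.01872; L/(gh_f) = 6.212
Term 1 = ε^1.25·(…)^4.75 = 1.80×10^-14; Term 2 = ν·Q^9.4·(…)^5.2 = 9.04×10^-15
D = 0.66·(1.80×10^-14 + 9.04×10^-15)^0.04 = 0.1891 m = 189 mm
Check: V = 1.95 m/s, Re = 7.73×10^5, f = 0.01496, h_f = 14.9 m ≈ 15.9 m ✓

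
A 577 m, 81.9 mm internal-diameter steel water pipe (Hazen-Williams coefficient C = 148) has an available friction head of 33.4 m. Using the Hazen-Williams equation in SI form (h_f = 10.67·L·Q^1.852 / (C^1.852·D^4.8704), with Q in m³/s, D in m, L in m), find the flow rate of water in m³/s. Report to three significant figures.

Q ≈ 0.0123 m³/s

Rearranging: Q = [h_f·C^1.852·D^4.8704 / (10.67·L)]^(1/1.852)
Q = [33.4·148^1.852·0.0819^4.8704 / (10.67·577)]^0.540 = 0.01228 m³/s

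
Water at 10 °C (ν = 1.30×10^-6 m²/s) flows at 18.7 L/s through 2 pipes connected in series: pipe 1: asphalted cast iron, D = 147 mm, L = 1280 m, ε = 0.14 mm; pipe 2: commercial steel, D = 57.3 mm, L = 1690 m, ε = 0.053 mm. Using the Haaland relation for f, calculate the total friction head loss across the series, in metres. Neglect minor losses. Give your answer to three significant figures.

Pipe 1: V = 1.102 m/s, Re = 1.25×10^5, ε/D = 9.52×10^-4, f = 0.02139, h_1 = f(L/D)V²/2g = 11.53 m
Pipe 2: V = 7.252 m/s, Re = 3.20×10^5, ε/D = 9.25×10^-4, f = 0.02015, h_2 = f(L/D)V²/2g = 1593 m
Series → Q common, losses add: H = Σh = 1604 m

H ≈ 1600 m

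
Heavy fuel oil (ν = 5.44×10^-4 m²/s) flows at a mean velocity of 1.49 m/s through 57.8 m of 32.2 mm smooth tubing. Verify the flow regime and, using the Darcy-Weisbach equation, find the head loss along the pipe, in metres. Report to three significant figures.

Re = VD/ν = 1.49·0.03220/5.44×10^-4 = 88.2 → laminar (Re < 2300)
f = 64/Re = 0.7257
h_f = f(L/D)V²/(2g) = 0.7257·(57.8/0.03220)·1.49²/(2·9.81) = 147.4 m

h_f ≈ 147 m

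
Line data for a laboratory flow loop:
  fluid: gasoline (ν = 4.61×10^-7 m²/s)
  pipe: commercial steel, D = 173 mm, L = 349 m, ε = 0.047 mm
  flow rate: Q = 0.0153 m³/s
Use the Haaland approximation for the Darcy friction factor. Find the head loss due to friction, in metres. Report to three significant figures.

h_f ≈ 0.738 m

V = 4Q/(πD²) = 4·0.0153/(π·0.173²) = 0.6509 m/s
Re = VD/ν = 0.6509·0.173/4.61×10^-7 = 2.44×10^5 → turbulent
ε/D = 0.047/173 = 2.72×10^-4
Haaland: f = 0.01695
h_f = f(L/D)V²/(2g) = 0.01695·(349/0.173)·0.6509²/(2·9.81) = 0.7383 m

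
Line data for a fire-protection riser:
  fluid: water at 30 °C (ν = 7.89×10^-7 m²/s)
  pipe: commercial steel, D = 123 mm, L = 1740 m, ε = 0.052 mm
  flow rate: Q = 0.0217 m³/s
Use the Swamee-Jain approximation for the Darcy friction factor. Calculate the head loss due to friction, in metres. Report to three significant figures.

V = 4Q/(πD²) = 4·0.0217/(π·0.123²) = 1.826 m/s
Re = VD/ν = 1.826·0.123/7.89×10^-7 = 2.85×10^5 → turbulent
ε/D = 0.052/123 = 4.23×10^-4
Swamee-Jain: f = 0.01794
h_f = f(L/D)V²/(2g) = 0.01794·(1740/0.123)·1.826²/(2·9.81) = 43.15 m

h_f ≈ 43.1 m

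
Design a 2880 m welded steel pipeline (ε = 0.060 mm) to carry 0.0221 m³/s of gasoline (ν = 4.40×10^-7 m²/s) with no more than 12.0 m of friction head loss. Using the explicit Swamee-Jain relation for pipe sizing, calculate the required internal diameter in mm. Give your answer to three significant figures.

Swamee-Jain (Type III): D = 0.66·[ε^1.25·(LQ²/(gh_f))^4.75 + ν·Q^9.4·(L/(gh_f))^5.2]^0.04
LQ²/(gh_f) = 0.01195; L/(gh_f) = 24.46
Term 1 = ε^1.25·(…)^4.75 = 3.89×10^-15; Term 2 = ν·Q^9.4·(…)^5.2 = 2.00×10^-15
D = 0.66·(3.89×10^-15 + 2.00×10^-15)^0.04 = 0.1780 m = 178 mm
Check: V = 0.888 m/s, Re = 3.59×10^5, f = 0.01706, h_f = 11.1 m ≈ 12.0 m ✓

D ≈ 178 mm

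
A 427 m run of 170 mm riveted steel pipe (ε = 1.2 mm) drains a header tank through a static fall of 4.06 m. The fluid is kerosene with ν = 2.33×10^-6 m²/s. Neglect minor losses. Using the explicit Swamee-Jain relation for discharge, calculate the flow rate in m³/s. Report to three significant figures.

Swamee-Jain (Type II): Q = -0.965·√(gD⁵h_f/L)·ln[ε/(3.7D) + √(3.17ν²L/(gD³h_f))]
√(gD⁵h_f/L) = √(9.81·0.170⁵·4.06/427) = 0.003639
ε/(3.7D) = 0.00191; √(3.17ν²L/(gD³h_f)) = 1.94×10^-4
Q = -0.965·0.003639·ln(0.002102) = 0.02165 m³/s
Check: V = 0.954 m/s, Re = 6.96×10^4, f = 0.03518, h_f = 4.10 m ≈ 4.06 m ✓

Q ≈ 0.0217 m³/s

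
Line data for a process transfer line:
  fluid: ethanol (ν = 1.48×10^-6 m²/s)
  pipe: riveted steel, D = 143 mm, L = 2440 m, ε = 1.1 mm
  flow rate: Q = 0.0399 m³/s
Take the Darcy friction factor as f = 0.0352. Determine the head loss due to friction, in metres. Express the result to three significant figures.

V = 4Q/(πD²) = 4·0.0399/(π·0.143²) = 2.484 m/s
h_f = f(L/D)V²/(2g) = 0.03520·(2440/0.143)·2.484²/(2·9.81) = 188.9 m

h_f ≈ 189 m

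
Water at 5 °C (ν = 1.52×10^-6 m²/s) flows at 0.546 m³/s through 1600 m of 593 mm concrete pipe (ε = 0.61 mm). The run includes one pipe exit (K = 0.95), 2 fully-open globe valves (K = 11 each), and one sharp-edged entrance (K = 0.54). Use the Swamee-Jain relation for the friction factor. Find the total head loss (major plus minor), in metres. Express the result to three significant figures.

H_L ≈ 15.6 m

V = 4Q/(πD²) = 1.977 m/s; V²/2g = 0.1992 m
Re = 7.71×10^5, ε/D = 0.00103 → f = 0.02026 (Swamee-Jain)
Major: h_f = f(L/D)·V²/2g = 0.02026·2698·0.1992 = 10.89 m
Minor: ΣK = 23.5; h_m = ΣK·V²/2g = 4.679 m
Total H_L = 10.89 + 4.679 = 15.57 m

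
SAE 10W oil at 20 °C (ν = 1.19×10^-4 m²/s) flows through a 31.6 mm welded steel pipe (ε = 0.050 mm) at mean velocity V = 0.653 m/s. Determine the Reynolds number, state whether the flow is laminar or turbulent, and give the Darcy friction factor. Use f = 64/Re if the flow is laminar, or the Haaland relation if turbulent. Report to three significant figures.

Re ≈ 173; laminar; f = 64/Re ≈ 0.369

Re = VD/ν = 0.6530·0.0316/1.19×10^-4 = 173
Re < 2300 → laminar → f = 64/Re = 0.3691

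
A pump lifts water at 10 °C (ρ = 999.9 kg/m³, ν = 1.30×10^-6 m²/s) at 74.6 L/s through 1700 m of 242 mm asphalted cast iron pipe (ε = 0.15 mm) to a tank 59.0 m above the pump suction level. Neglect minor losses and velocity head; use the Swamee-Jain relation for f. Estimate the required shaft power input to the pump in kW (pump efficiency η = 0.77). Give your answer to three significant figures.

P_shaft ≈ 73.1 kW

V = 4Q/(πD²) = 1.622 m/s; Re = 3.02×10^5; ε/D = 6.20×10^-4; f = 0.01898
h_f = f(L/D)V²/2g = 17.87 m
Total head H = z + h_f = 59.0 + 17.87 = 76.87 m
P_hyd = ρgQH = 999.9·9.81·0.0746·76.87 = 56.25 kW
P_shaft = P_hyd/η = 56.25/0.77 = 73.05 kW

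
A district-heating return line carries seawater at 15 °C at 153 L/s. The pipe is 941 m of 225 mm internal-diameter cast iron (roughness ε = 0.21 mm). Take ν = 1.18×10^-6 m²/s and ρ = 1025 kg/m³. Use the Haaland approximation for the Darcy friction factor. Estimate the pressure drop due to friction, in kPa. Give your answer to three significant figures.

V = 4Q/(πD²) = 4·0.153/(π·0.225²) = 3.848 m/s
Re = VD/ν = 3.848·0.225/1.18×10^-6 = 7.34×10^5 → turbulent
ε/D = 0.21/225 = 9.33×10^-4
Haaland: f = 0.01973
h_f = f(L/D)V²/(2g) = 0.01973·(941/0.225)·3.848²/(2·9.81) = 62.27 m
Δp = ρg·h_f = 1025·9.81·62.27 = 626.1 kPa

Δp ≈ 626 kPa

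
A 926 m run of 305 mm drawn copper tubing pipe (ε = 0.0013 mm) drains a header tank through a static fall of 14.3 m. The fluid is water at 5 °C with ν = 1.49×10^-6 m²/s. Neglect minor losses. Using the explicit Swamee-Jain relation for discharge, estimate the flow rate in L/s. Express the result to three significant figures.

Swamee-Jain (Type II): Q = -0.965·√(gD⁵h_f/L)·ln[ε/(3.7D) + √(3.17ν²L/(gD³h_f))]
√(gD⁵h_f/L) = √(9.81·0.305⁵·14.3/926) = 0.02000
ε/(3.7D) = 1.15×10^-6; √(3.17ν²L/(gD³h_f)) = 4.05×10^-5
Q = -0.965·0.02000·ln(4.162×10^-5) = 0.1946 m³/s
Check: V = 2.66 m/s, Re = 5.45×10^5, f = 0.01296, h_f = 14.2 m ≈ 14.3 m ✓

Q ≈ 195 L/s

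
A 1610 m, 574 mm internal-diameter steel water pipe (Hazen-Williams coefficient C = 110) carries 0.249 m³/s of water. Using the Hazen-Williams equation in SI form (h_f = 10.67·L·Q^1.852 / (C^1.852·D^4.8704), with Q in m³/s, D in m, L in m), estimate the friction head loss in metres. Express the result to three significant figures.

h_f = 10.67·1610·0.249^1.852 / (110^1.852·0.574^4.8704) = 3.238 m

h_f ≈ 3.24 m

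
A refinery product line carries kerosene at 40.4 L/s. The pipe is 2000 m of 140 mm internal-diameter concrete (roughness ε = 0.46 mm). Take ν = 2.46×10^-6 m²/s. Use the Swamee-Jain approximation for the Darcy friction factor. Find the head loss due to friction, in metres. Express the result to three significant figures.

V = 4Q/(πD²) = 4·0.0404/(π·0.140²) = 2.624 m/s
Re = VD/ν = 2.624·0.140/2.46×10^-6 = 1.49×10^5 → turbulent
ε/D = 0.46/140 = 0.00329
Swamee-Jain: f = 0.02789
h_f = f(L/D)V²/(2g) = 0.02789·(2000/0.140)·2.624²/(2·9.81) = 139.9 m

h_f ≈ 140 m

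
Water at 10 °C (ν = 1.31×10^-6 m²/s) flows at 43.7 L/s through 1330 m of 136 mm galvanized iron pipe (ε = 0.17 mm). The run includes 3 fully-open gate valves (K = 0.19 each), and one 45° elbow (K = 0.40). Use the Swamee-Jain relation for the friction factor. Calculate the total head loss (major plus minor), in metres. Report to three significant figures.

V = 4Q/(πD²) = 3.008 m/s; V²/2g = 0.4612 m
Re = 3.12×10^5, ε/D = 0.00125 → f = 0.02169 (Swamee-Jain)
Major: h_f = f(L/D)·V²/2g = 0.02169·9779·0.4612 = 97.85 m
Minor: ΣK = 0.970; h_m = ΣK·V²/2g = 0.4474 m
Total H_L = 97.85 + 0.4474 = 98.30 m

H_L ≈ 98.3 m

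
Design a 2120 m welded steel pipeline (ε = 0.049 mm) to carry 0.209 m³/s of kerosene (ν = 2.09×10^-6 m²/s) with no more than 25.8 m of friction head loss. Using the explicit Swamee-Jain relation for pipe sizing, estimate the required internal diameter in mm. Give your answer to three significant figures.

D ≈ 345 mm

Swamee-Jain (Type III): D = 0.66·[ε^1.25·(LQ²/(gh_f))^4.75 + ν·Q^9.4·(L/(gh_f))^5.2]^0.04
LQ²/(gh_f) = 0.3659; L/(gh_f) = 8.376
Term 1 = ε^1.25·(…)^4.75 = 3.46×10^-8; Term 2 = ν·Q^9.4·(…)^5.2 = 5.36×10^-8
D = 0.66·(3.46×10^-8 + 5.36×10^-8)^0.04 = 0.3446 m = 345 mm
Check: V = 2.24 m/s, Re = 3.69×10^5, f = 0.01543, h_f = 24.3 m ≈ 25.8 m ✓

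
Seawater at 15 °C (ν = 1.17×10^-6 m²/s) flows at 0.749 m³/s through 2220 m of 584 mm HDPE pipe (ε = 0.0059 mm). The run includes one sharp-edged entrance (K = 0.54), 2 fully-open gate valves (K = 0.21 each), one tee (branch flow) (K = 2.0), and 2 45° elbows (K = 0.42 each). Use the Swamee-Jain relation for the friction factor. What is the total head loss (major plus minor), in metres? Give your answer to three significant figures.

H_L ≈ 18.6 m

V = 4Q/(πD²) = 2.796 m/s; V²/2g = 0.3985 m
Re = 1.40×10^6, ε/D = 1.01×10^-5 → f = 0.01129 (Swamee-Jain)
Major: h_f = f(L/D)·V²/2g = 0.01129·3801·0.3985 = 17.10 m
Minor: ΣK = 3.80; h_m = ΣK·V²/2g = 1.514 m
Total H_L = 17.10 + 1.514 = 18.61 m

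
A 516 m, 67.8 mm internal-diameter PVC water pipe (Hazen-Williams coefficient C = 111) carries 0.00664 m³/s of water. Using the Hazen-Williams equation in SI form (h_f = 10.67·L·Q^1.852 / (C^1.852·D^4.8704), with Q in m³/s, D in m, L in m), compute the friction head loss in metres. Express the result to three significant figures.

h_f = 10.67·516·0.00664^1.852 / (111^1.852·0.0678^4.8704) = 40.92 m

h_f ≈ 40.9 m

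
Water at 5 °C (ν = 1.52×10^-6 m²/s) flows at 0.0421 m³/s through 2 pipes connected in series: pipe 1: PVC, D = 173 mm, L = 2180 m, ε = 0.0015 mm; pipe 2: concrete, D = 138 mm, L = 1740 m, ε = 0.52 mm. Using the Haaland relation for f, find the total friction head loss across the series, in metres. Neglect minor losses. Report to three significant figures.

H ≈ 176 m

Pipe 1: V = 1.791 m/s, Re = 2.04×10^5, ε/D = 8.67×10^-6, f = 0.01549, h_1 = f(L/D)V²/2g = 31.92 m
Pipe 2: V = 2.815 m/s, Re = 2.56×10^5, ε/D = 0.00377, f = 0.02839, h_2 = f(L/D)V²/2g = 144.5 m
Series → Q common, losses add: H = Σh = 176.5 m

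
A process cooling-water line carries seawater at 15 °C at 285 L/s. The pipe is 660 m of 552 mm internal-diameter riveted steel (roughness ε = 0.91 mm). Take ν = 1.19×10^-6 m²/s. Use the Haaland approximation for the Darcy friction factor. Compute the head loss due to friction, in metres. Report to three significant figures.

h_f ≈ 1.96 m

V = 4Q/(πD²) = 4·0.285/(π·0.552²) = 1.191 m/s
Re = VD/ν = 1.191·0.552/1.19×10^-6 = 5.52×10^5 → turbulent
ε/D = 0.91/552 = 0.00165
Haaland: f = 0.02264
h_f = f(L/D)V²/(2g) = 0.02264·(660/0.552)·1.191²/(2·9.81) = 1.957 m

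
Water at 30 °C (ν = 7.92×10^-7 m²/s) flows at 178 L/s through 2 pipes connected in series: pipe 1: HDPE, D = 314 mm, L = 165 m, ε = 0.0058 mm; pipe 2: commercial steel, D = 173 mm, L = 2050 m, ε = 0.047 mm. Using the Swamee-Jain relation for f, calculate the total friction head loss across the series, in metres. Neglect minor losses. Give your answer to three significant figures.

H ≈ 528 m

Pipe 1: V = 2.299 m/s, Re = 9.11×10^5, ε/D = 1.85×10^-5, f = 0.01221, h_1 = f(L/D)V²/2g = 1.728 m
Pipe 2: V = 7.572 m/s, Re = 1.65×10^6, ε/D = 2.72×10^-4, f = 0.01520, h_2 = f(L/D)V²/2g = 526.4 m
Series → Q common, losses add: H = Σh = 528.1 m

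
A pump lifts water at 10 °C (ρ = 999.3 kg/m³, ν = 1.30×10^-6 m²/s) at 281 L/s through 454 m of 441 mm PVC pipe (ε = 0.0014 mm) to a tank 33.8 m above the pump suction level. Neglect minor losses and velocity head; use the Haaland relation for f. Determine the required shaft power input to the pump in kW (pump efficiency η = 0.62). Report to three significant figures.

P_shaft ≈ 160 kW

V = 4Q/(πD²) = 1.840 m/s; Re = 6.24×10^5; ε/D = 3.17×10^-6; f = 0.01260
h_f = f(L/D)V²/2g = 2.238 m
Total head H = z + h_f = 33.8 + 2.238 = 36.04 m
P_hyd = ρgQH = 999.3·9.81·0.281·36.04 = 99.27 kW
P_shaft = P_hyd/η = 99.27/0.62 = 160.1 kW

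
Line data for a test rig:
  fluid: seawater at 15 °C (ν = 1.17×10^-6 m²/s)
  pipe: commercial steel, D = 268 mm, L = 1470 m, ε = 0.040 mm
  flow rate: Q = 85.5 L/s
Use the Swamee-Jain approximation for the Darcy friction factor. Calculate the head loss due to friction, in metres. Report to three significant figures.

V = 4Q/(πD²) = 4·0.0855/(π·0.268²) = 1.516 m/s
Re = VD/ν = 1.516·0.268/1.17×10^-6 = 3.47×10^5 → turbulent
ε/D = 0.040/268 = 1.49×10^-4
Swamee-Jain: f = 0.01561
h_f = f(L/D)V²/(2g) = 0.01561·(1470/0.268)·1.516²/(2·9.81) = 10.03 m

h_f ≈ 10.0 m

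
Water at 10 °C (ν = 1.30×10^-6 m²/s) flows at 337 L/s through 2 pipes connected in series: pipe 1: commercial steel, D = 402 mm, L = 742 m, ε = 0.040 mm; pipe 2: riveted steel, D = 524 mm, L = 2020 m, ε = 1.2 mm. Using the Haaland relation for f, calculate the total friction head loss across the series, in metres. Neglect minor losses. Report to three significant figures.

Pipe 1: V = 2.655 m/s, Re = 8.21×10^5, ε/D = 9.95×10^-5, f = 0.01355, h_1 = f(L/D)V²/2g = 8.984 m
Pipe 2: V = 1.563 m/s, Re = 6.30×10^5, ε/D = 0.00229, f = 0.02457, h_2 = f(L/D)V²/2g = 11.79 m
Series → Q common, losses add: H = Σh = 20.77 m

H ≈ 20.8 m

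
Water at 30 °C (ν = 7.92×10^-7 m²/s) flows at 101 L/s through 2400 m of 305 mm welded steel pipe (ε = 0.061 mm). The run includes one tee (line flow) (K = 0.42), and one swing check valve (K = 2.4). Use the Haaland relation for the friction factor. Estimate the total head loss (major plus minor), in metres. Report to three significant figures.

H_L ≈ 11.9 m

V = 4Q/(πD²) = 1.382 m/s; V²/2g = 0.09740 m
Re = 5.32×10^5, ε/D = 2.00×10^-4 → f = 0.01521 (Haaland)
Major: h_f = f(L/D)·V²/2g = 0.01521·7869·0.09740 = 11.66 m
Minor: ΣK = 2.82; h_m = ΣK·V²/2g = 0.2747 m
Total H_L = 11.66 + 0.2747 = 11.93 m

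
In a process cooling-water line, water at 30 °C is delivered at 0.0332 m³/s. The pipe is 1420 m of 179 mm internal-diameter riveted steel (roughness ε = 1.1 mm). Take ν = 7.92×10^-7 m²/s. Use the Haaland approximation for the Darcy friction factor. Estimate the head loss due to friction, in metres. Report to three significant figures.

V = 4Q/(πD²) = 4·0.0332/(π·0.179²) = 1.319 m/s
Re = VD/ν = 1.319·0.179/7.92×10^-7 = 2.98×10^5 → turbulent
ε/D = 1.1/179 = 0.00615
Haaland: f = 0.03268
h_f = f(L/D)V²/(2g) = 0.03268·(1420/0.179)·1.319²/(2·9.81) = 23.00 m

h_f ≈ 23.0 m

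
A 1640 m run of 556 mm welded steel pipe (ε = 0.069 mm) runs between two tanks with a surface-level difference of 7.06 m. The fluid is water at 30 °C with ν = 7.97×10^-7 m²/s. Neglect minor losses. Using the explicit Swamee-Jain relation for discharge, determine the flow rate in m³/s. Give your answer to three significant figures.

Q ≈ 0.453 m³/s

Swamee-Jain (Type II): Q = -0.965·√(gD⁵h_f/L)·ln[ε/(3.7D) + √(3.17ν²L/(gD³h_f))]
√(gD⁵h_f/L) = √(9.81·0.556⁵·7.06/1640) = 0.04737
ε/(3.7D) = 3.35×10^-5; √(3.17ν²L/(gD³h_f)) = 1.67×10^-5
Q = -0.965·0.04737·ln(5.020×10^-5) = 0.4525 m³/s
Check: V = 1.86 m/s, Re = 1.30×10^6, f = 0.01360, h_f = 7.10 m ≈ 7.06 m ✓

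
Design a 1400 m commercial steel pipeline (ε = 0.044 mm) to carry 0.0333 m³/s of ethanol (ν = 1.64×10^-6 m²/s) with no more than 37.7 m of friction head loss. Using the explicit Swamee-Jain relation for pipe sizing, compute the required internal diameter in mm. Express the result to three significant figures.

Swamee-Jain (Type III): D = 0.66·[ε^1.25·(LQ²/(gh_f))^4.75 + ν·Q^9.4·(L/(gh_f))^5.2]^0.04
LQ²/(gh_f) = 0.004198; L/(gh_f) = 3.785
Term 1 = ε^1.25·(…)^4.75 = 1.83×10^-17; Term 2 = ν·Q^9.4·(…)^5.2 = 2.15×10^-17
D = 0.66·(1.83×10^-17 + 2.15×10^-17)^0.04 = 0.1457 m = 146 mm
Check: V = 2.00 m/s, Re = 1.77×10^5, f = 0.01805, h_f = 35.2 m ≈ 37.7 m ✓

D ≈ 146 mm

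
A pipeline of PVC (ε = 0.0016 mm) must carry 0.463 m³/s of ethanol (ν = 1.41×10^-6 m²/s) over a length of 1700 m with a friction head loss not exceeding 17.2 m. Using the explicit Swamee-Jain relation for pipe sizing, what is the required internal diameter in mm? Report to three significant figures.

D ≈ 466 mm

Swamee-Jain (Type III): D = 0.66·[ε^1.25·(LQ²/(gh_f))^4.75 + ν·Q^9.4·(L/(gh_f))^5.2]^0.04
LQ²/(gh_f) = 2.160; L/(gh_f) = 10.08
Term 1 = ε^1.25·(…)^4.75 = 2.21×10^-6; Term 2 = ν·Q^9.4·(…)^5.2 = 1.67×10^-4
D = 0.66·(2.21×10^-6 + 1.67×10^-4)^0.04 = 0.4663 m = 466 mm
Check: V = 2.71 m/s, Re = 8.97×10^5, f = 0.01190, h_f = 16.3 m ≈ 17.2 m ✓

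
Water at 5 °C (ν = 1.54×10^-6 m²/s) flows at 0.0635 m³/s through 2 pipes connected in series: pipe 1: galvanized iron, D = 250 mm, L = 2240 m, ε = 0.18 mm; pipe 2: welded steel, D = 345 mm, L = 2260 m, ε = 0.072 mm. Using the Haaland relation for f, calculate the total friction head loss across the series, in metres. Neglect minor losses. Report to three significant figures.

H ≈ 17.7 m

Pipe 1: V = 1.294 m/s, Re = 2.10×10^5, ε/D = 7.20×10^-4, f = 0.01965, h_1 = f(L/D)V²/2g = 15.02 m
Pipe 2: V = 0.6793 m/s, Re = 1.52×10^5, ε/D = 2.09×10^-4, f = 0.01758, h_2 = f(L/D)V²/2g = 2.708 m
Series → Q common, losses add: H = Σh = 17.73 m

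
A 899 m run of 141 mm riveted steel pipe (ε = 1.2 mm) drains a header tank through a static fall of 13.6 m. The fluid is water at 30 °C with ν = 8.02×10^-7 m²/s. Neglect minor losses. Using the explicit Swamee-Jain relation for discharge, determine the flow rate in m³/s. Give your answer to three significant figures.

Swamee-Jain (Type II): Q = -0.965·√(gD⁵h_f/L)·ln[ε/(3.7D) + √(3.17ν²L/(gD³h_f))]
√(gD⁵h_f/L) = √(9.81·0.141⁵·13.6/899) = 0.002876
ε/(3.7D) = 0.00230; √(3.17ν²L/(gD³h_f)) = 7.00×10^-5
Q = -0.965·0.002876·ln(0.002370) = 0.01678 m³/s
Check: V = 1.07 m/s, Re = 1.89×10^5, f = 0.03644, h_f = 13.7 m ≈ 13.6 m ✓

Q ≈ 0.0168 m³/s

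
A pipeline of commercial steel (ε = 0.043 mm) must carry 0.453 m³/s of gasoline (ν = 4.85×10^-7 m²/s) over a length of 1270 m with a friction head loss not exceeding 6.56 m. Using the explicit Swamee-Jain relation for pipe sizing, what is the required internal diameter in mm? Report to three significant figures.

D ≈ 530 mm

Swamee-Jain (Type III): D = 0.66·[ε^1.25·(LQ²/(gh_f))^4.75 + ν·Q^9.4·(L/(gh_f))^5.2]^0.04
LQ²/(gh_f) = 4.050; L/(gh_f) = 19.73
Term 1 = ε^1.25·(…)^4.75 = 0.00267; Term 2 = ν·Q^9.4·(…)^5.2 = 0.00154
D = 0.66·(0.00267 + 0.00154)^0.04 = 0.5303 m = 530 mm
Check: V = 2.05 m/s, Re = 2.24×10^6, f = 0.01245, h_f = 6.39 m ≈ 6.56 m ✓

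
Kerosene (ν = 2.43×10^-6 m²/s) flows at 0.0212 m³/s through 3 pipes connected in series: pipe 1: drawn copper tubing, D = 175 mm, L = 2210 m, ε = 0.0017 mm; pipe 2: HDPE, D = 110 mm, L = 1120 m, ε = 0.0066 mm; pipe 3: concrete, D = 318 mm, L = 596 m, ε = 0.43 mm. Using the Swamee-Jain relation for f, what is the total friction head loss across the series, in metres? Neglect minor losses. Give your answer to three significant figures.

Pipe 1: V = 0.8814 m/s, Re = 6.35×10^4, ε/D = 9.71×10^-6, f = 0.01973, h_1 = f(L/D)V²/2g = 9.868 m
Pipe 2: V = 2.231 m/s, Re = 1.01×10^5, ε/D = 6.00×10^-5, f = 0.01819, h_2 = f(L/D)V²/2g = 46.97 m
Pipe 3: V = 0.2669 m/s, Re = 3.49×10^4, ε/D = 0.00135, f = 0.02637, h_3 = f(L/D)V²/2g = 0.1795 m
Series → Q common, losses add: H = Σh = 57.02 m

H ≈ 57.0 m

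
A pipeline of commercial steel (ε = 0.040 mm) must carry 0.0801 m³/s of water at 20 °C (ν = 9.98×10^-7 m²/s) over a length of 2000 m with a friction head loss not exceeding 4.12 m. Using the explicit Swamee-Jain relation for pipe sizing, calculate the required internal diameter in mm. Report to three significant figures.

D ≈ 336 mm

Swamee-Jain (Type III): D = 0.66·[ε^1.25·(LQ²/(gh_f))^4.75 + ν·Q^9.4·(L/(gh_f))^5.2]^0.04
LQ²/(gh_f) = 0.3175; L/(gh_f) = 49.48
Term 1 = ε^1.25·(…)^4.75 = 1.37×10^-8; Term 2 = ν·Q^9.4·(…)^5.2 = 3.20×10^-8
D = 0.66·(1.37×10^-8 + 3.20×10^-8)^0.04 = 0.3357 m = 336 mm
Check: V = 0.905 m/s, Re = 3.04×10^5, f = 0.01559, h_f = 3.88 m ≈ 4.12 m ✓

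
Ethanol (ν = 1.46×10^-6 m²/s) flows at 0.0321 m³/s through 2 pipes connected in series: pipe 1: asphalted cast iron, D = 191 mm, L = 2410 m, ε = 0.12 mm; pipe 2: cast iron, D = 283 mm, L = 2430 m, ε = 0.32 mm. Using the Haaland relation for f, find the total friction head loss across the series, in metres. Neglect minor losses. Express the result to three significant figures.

Pipe 1: V = 1.120 m/s, Re = 1.47×10^5, ε/D = 6.28×10^-4, f = 0.01979, h_1 = f(L/D)V²/2g = 15.97 m
Pipe 2: V = 0.5103 m/s, Re = 9.89×10^4, ε/D = 0.00113, f = 0.02243, h_2 = f(L/D)V²/2g = 2.556 m
Series → Q common, losses add: H = Σh = 18.53 m

H ≈ 18.5 m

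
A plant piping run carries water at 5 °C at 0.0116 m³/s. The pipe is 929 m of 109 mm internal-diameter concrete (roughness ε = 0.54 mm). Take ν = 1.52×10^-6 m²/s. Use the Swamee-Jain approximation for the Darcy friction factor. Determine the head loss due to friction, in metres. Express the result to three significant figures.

V = 4Q/(πD²) = 4·0.0116/(π·0.109²) = 1.243 m/s
Re = VD/ν = 1.243·0.109/1.52×10^-6 = 8.91×10^4 → turbulent
ε/D = 0.54/109 = 0.00495
Swamee-Jain: f = 0.03161
h_f = f(L/D)V²/(2g) = 0.03161·(929/0.109)·1.243²/(2·9.81) = 21.22 m

h_f ≈ 21.2 m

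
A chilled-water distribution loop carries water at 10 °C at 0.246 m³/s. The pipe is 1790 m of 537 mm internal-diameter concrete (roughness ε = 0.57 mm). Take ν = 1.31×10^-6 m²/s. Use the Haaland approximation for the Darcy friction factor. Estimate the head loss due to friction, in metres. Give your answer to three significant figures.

h_f ≈ 4.11 m

V = 4Q/(πD²) = 4·0.246/(π·0.537²) = 1.086 m/s
Re = VD/ν = 1.086·0.537/1.31×10^-6 = 4.45×10^5 → turbulent
ε/D = 0.57/537 = 0.00106
Haaland: f = 0.02052
h_f = f(L/D)V²/(2g) = 0.02052·(1790/0.537)·1.086²/(2·9.81) = 4.114 m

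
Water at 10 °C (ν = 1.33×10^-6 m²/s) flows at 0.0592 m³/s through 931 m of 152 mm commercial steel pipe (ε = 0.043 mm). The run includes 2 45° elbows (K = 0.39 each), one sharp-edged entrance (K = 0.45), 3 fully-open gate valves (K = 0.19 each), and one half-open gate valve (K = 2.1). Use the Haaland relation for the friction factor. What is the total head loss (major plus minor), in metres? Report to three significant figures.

H_L ≈ 56.5 m

V = 4Q/(πD²) = 3.262 m/s; V²/2g = 0.5425 m
Re = 3.73×10^5, ε/D = 2.83×10^-4 → f = 0.01637 (Haaland)
Major: h_f = f(L/D)·V²/2g = 0.01637·6125·0.5425 = 54.39 m
Minor: ΣK = 3.90; h_m = ΣK·V²/2g = 2.116 m
Total H_L = 54.39 + 2.116 = 56.50 m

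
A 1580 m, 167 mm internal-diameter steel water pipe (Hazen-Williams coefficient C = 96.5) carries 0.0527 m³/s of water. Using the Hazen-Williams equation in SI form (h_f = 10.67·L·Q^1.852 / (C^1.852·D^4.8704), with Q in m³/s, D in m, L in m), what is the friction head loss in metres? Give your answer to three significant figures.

h_f = 10.67·1580·0.0527^1.852 / (96.5^1.852·0.167^4.8704) = 93.32 m

h_f ≈ 93.3 m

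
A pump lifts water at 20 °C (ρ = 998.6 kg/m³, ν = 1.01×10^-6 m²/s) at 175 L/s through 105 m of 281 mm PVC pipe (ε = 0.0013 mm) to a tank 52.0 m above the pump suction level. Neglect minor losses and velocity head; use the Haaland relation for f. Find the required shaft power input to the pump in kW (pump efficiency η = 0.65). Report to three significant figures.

P_shaft ≈ 142 kW

V = 4Q/(πD²) = 2.822 m/s; Re = 7.85×10^5; ε/D = 4.63×10^-6; f = 0.01214
h_f = f(L/D)V²/2g = 1.841 m
Total head H = z + h_f = 52.0 + 1.841 = 53.84 m
P_hyd = ρgQH = 998.6·9.81·0.175·53.84 = 92.30 kW
P_shaft = P_hyd/η = 92.30/0.65 = 142.0 kW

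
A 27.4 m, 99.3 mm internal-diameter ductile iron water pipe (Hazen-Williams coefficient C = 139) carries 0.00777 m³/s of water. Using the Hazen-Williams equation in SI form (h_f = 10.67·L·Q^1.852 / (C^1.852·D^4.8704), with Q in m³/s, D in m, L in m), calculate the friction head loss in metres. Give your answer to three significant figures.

h_f ≈ 0.299 m

h_f = 10.67·27.4·0.00777^1.852 / (139^1.852·0.0993^4.8704) = 0.2988 m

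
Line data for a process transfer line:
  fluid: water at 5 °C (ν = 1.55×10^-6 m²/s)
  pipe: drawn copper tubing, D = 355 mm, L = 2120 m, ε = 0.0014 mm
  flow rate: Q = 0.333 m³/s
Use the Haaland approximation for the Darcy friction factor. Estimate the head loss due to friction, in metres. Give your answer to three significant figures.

h_f ≈ 41.9 m

V = 4Q/(πD²) = 4·0.333/(π·0.355²) = 3.364 m/s
Re = VD/ν = 3.364·0.355/1.55×10^-6 = 7.71×10^5 → turbulent
ε/D = 0.0014/355 = 3.94×10^-6
Haaland: f = 0.01217
h_f = f(L/D)V²/(2g) = 0.01217·(2120/0.355)·3.364²/(2·9.81) = 41.91 m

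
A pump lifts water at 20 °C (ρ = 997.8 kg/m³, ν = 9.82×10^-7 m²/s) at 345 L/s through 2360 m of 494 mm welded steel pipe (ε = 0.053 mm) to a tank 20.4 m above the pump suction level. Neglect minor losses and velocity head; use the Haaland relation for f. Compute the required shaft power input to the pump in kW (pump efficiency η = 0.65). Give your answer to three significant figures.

P_shaft ≈ 161 kW

V = 4Q/(πD²) = 1.800 m/s; Re = 9.06×10^5; ε/D = 1.07×10^-4; f = 0.01354
h_f = f(L/D)V²/2g = 10.68 m
Total head H = z + h_f = 20.4 + 10.68 = 31.08 m
P_hyd = ρgQH = 997.8·9.81·0.345·31.08 = 105.0 kW
P_shaft = P_hyd/η = 105.0/0.65 = 161.5 kW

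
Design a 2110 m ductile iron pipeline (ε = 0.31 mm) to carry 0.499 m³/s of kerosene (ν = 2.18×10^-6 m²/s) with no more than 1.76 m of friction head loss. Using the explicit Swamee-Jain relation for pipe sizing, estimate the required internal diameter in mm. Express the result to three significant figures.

Swamee-Jain (Type III): D = 0.66·[ε^1.25·(LQ²/(gh_f))^4.75 + ν·Q^9.4·(L/(gh_f))^5.2]^0.04
LQ²/(gh_f) = 30.43; L/(gh_f) = 122.2
Term 1 = ε^1.25·(…)^4.75 = 457; Term 2 = ν·Q^9.4·(…)^5.2 = 226
D = 0.66·(457 + 226)^0.04 = 0.8569 m = 857 mm
Check: V = 0.865 m/s, Re = 3.40×10^5, f = 0.01730, h_f = 1.63 m ≈ 1.76 m ✓

D ≈ 857 mm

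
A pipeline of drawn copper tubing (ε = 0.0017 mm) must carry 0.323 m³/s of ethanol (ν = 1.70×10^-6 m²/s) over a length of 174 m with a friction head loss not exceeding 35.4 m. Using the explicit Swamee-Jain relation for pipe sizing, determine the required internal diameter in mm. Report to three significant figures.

D ≈ 220 mm

Swamee-Jain (Type III): D = 0.66·[ε^1.25·(LQ²/(gh_f))^4.75 + ν·Q^9.4·(L/(gh_f))^5.2]^0.04
LQ²/(gh_f) = 0.05227; L/(gh_f) = 0.5010
Term 1 = ε^1.25·(…)^4.75 = 5.01×10^-14; Term 2 = ν·Q^9.4·(…)^5.2 = 1.14×10^-12
D = 0.66·(5.01×10^-14 + 1.14×10^-12)^0.04 = 0.2201 m = 220 mm
Check: V = 8.49 m/s, Re = 1.10×10^6, f = 0.01163, h_f = 33.8 m ≈ 35.4 m ✓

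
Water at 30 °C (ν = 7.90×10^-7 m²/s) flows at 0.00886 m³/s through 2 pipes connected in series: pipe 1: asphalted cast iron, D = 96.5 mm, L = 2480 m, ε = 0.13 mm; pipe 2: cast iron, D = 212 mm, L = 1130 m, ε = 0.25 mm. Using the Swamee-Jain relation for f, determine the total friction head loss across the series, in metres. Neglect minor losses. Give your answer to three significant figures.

H ≈ 44.3 m

Pipe 1: V = 1.211 m/s, Re = 1.48×10^5, ε/D = 0.00135, f = 0.02284, h_1 = f(L/D)V²/2g = 43.91 m
Pipe 2: V = 0.2510 m/s, Re = 6.74×10^4, ε/D = 0.00118, f = 0.02384, h_2 = f(L/D)V²/2g = 0.4080 m
Series → Q common, losses add: H = Σh = 44.31 m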